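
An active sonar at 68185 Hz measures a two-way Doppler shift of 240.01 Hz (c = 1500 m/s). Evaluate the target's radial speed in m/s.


From fd = 2*f*v/c, v = c*fd/(2*f) = 1500 * 240.01 / (2*68185) = 2.64

2.64 m/s


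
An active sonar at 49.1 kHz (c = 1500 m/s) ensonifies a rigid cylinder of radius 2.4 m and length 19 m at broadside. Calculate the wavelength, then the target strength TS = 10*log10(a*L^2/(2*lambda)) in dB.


Step 1: lambda = c/f = 1500/49100 = 0.03055 m
Step 2: TS = 10*log10(a*L^2/(2*lambda)) = 10*log10(2.4*19^2/(2*0.03055)) = 41.52

41.52 dB


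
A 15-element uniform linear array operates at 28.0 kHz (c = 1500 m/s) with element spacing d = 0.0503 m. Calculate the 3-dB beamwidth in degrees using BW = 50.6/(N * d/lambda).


Step 1: lambda = 1500/28000 = 0.05357 m
Step 2: d/lambda = 0.0503/0.05357 = 0.939
Step 3: BW = 50.6/(N * d/lambda) = 50.6/(15 * 0.939) = 3.59

3.59 deg


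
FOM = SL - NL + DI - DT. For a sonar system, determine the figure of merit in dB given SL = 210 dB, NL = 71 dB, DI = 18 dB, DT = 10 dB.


FOM = SL - NL + DI - DT = 210 - 71 + 18 - 10 = 147

147 dB


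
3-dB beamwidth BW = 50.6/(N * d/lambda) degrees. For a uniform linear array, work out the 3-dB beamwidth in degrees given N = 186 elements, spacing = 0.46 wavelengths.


BW = 50.6 / (186 * 0.46) = 50.6 / 85.56 = 0.59

0.59 deg


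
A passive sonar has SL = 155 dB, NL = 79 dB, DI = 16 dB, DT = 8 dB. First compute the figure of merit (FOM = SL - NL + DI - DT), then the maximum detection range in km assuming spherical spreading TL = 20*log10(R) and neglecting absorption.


Step 1: FOM = SL - NL + DI - DT = 155 - 79 + 16 - 8 = 84 dB
Step 2: at max range FOM = TL = 20*log10(R), so R = 10^(84/20) = 15848.93 m = 15.85 km

15.85 km


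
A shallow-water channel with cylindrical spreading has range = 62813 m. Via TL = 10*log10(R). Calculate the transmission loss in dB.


47.98 dB


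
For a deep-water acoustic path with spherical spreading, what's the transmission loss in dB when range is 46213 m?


TL = 20*log10(46213) = 93.3

93.3 dB


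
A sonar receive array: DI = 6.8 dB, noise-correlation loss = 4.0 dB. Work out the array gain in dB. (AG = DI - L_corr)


AG = DI - L_corr = 6.8 - 4.0 = 2.8

2.8 dB


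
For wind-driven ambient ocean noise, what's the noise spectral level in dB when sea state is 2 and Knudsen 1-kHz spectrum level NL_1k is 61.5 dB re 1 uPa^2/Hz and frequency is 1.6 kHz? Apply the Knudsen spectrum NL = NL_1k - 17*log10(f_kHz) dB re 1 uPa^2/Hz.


NL = NL_1k - 17*log10(f_kHz) = 61.5 - 17*log10(1.6) = 61.5 - (3.47) = 58.03

58.03 dB


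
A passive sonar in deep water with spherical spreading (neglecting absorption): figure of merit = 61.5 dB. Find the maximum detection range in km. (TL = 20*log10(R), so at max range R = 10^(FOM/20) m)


At max range FOM = TL, so 20*log10(R) = 61.5
R = 10^(61.5/20) = 1188.5 m = 1.19 km

1.19 km


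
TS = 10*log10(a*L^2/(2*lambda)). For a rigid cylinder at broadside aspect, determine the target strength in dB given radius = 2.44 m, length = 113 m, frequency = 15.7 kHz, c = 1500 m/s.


lambda = 1500/15700 = 0.09554 m
TS = 10*log10(2.44*113^2/(2*0.09554)) = 52.12

52.12 dB


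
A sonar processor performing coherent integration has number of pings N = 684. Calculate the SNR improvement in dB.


Gain = 10*log10(684) = 28.35

28.35 dB


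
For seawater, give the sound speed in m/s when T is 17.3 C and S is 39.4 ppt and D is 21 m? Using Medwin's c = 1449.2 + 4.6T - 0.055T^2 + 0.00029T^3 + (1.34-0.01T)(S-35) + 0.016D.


1519.29 m/s


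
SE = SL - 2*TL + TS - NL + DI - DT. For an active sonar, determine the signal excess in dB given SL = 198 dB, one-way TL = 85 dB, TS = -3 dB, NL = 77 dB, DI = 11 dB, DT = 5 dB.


SE = SL - 2*TL + TS - NL + DI - DT = 198 - 2*85 + (-3) - 77 + 11 - 5 = -46

-46 dB


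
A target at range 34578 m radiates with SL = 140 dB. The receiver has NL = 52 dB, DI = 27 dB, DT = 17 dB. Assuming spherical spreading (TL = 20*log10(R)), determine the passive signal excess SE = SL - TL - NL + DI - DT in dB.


7.22 dB


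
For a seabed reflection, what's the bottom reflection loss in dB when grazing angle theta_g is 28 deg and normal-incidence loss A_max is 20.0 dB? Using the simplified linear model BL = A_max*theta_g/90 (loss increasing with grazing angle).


BL = A_max * theta_g / 90 = 20.0 * 28 / 90 = 6.22

6.22 dB


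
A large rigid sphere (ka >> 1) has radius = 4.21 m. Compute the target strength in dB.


6.47 dB


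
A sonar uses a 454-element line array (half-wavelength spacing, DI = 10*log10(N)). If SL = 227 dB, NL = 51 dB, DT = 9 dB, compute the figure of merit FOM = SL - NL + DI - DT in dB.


Step 1: DI = 10*log10(454) = 26.57 dB
Step 2: FOM = SL - NL + DI - DT = 227 - 51 + 26.57 - 9 = 193.57

193.57 dB


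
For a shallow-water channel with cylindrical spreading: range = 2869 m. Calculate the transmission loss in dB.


TL = 10*log10(2869) = 34.58

34.58 dB


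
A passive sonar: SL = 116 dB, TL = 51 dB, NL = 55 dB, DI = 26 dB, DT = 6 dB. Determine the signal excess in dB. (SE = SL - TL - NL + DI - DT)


SE = SL - TL - NL + DI - DT = 116 - 51 - 55 + 26 - 6 = 30

30 dB


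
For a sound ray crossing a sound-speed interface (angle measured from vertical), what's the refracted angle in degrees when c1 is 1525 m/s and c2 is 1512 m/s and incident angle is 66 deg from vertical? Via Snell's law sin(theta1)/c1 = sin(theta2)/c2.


sin(theta2) = (c2/c1)*sin(theta1) = (1512/1525)*sin(66 deg) = 0.90576
theta2 = arcsin(0.90576) = 64.93

64.93 deg


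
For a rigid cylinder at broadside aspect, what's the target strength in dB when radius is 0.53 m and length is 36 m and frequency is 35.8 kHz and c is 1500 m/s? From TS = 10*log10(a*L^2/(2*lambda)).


39.14 dB


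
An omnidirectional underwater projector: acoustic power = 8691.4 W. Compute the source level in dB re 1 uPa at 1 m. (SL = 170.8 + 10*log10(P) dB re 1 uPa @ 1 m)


SL = 170.8 + 10*log10(8691.4) = 170.8 + 39.39 = 210.19

210.19 dB


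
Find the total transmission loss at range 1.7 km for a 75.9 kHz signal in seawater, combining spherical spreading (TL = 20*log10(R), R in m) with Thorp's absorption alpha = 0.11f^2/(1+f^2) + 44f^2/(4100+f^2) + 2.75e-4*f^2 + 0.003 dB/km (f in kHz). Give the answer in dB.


111.19 dB


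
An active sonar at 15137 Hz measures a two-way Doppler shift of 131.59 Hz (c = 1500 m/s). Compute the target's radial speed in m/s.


6.52 m/s


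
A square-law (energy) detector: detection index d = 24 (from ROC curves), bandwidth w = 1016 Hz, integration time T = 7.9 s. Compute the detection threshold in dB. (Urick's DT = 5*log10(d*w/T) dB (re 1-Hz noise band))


DT = 5*log10(d*w/T) = 5*log10(24 * 1016 / 7.9) = 5*log10(3086.58) = 17.45

17.45 dB


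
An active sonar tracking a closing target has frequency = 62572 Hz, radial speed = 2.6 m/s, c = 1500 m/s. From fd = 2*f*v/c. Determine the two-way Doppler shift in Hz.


fd = 2*f*v/c = 2 * 62572 * 2.6 / 1500 = 216.92

216.92 Hz


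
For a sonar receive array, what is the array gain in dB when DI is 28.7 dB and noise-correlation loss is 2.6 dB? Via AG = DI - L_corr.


AG = DI - L_corr = 28.7 - 2.6 = 26.1

26.1 dB


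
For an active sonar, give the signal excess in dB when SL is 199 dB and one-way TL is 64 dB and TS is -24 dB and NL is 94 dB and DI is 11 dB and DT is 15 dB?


SE = SL - 2*TL + TS - NL + DI - DT = 199 - 2*64 + (-24) - 94 + 11 - 15 = -51

-51 dB


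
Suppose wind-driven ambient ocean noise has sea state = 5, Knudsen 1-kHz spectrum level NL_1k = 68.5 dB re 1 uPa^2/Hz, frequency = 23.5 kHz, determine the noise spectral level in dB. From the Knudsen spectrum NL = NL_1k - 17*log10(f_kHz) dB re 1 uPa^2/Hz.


NL = NL_1k - 17*log10(f_kHz) = 68.5 - 17*log10(23.5) = 68.5 - (23.31) = 45.19

45.19 dB


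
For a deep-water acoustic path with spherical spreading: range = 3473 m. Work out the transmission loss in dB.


TL = 20*log10(3473) = 70.81

70.81 dB


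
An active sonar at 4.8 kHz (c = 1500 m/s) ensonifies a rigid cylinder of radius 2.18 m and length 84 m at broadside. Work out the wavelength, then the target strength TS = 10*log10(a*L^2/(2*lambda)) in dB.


Step 1: lambda = c/f = 1500/4800 = 0.3125 m
Step 2: TS = 10*log10(a*L^2/(2*lambda)) = 10*log10(2.18*84^2/(2*0.3125)) = 43.91

43.91 dB


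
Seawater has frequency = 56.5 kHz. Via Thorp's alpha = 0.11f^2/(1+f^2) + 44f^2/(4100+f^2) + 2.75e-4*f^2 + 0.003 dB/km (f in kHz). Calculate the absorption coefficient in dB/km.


f^2 = 3192.25
alpha = 0.11*3192.25/(1+3192.25) + 44*3192.25/(4100+3192.25) + 2.75e-4*3192.25 + 0.003 = 20.252

20.252 dB/km


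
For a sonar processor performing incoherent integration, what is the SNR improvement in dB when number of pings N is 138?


Gain = 5*log10(138) = 10.7

10.7 dB


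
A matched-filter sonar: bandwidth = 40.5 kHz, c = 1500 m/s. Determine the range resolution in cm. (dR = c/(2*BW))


1.85 cm


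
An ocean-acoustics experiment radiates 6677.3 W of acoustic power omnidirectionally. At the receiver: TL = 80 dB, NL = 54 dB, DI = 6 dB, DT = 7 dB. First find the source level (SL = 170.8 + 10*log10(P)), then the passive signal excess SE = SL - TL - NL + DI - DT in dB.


Step 1: SL = 170.8 + 10*log10(6677.3) = 209.05 dB
Step 2: SE = SL - TL - NL + DI - DT = 209.05 - 80 - 54 + 6 - 7 = 74.05

74.05 dB


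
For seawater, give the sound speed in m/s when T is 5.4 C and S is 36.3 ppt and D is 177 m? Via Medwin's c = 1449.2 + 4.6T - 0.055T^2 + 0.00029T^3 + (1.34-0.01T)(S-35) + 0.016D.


c = 1449.2 + 4.6*5.4 - 0.055*5.4^2 + 0.00029*5.4^3 + (1.34 - 0.01*5.4)*(36.3 - 35) + 0.016*177 = 1476.99

1476.99 m/s


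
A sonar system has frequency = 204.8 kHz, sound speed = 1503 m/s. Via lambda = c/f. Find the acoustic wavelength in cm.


lambda = c/f = 1503 / 204800 = 0.0073 m = 0.73 cm

0.73 cm


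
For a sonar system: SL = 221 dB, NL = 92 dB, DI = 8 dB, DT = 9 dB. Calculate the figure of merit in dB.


FOM = SL - NL + DI - DT = 221 - 92 + 8 - 9 = 128

128 dB


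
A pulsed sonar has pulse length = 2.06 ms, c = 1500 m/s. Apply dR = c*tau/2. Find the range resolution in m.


dR = c*tau/2 = 1500 * 2.06e-3 / 2 = 1.545

1.545 m


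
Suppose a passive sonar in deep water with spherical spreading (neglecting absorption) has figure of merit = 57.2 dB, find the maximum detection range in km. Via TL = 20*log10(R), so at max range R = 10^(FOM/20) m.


0.72 km


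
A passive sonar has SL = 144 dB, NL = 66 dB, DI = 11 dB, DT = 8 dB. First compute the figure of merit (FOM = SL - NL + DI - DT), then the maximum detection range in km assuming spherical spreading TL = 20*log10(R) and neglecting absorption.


Step 1: FOM = SL - NL + DI - DT = 144 - 66 + 11 - 8 = 81 dB
Step 2: at max range FOM = TL = 20*log10(R), so R = 10^(81/20) = 11220.18 m = 11.22 km

11.22 km


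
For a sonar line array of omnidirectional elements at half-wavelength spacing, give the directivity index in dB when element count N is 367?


DI = 10*log10(367) = 25.65

25.65 dB


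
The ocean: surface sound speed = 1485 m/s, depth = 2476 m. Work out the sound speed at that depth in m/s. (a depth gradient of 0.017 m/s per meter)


c = 1485 + 0.017 * 2476 = 1527.092

1527.092 m/s


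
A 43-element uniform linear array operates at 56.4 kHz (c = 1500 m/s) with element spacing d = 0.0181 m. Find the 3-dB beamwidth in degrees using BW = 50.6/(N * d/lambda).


Step 1: lambda = 1500/56400 = 0.0266 m
Step 2: d/lambda = 0.0181/0.0266 = 0.6805
Step 3: BW = 50.6/(N * d/lambda) = 50.6/(43 * 0.6805) = 1.73

1.73 deg


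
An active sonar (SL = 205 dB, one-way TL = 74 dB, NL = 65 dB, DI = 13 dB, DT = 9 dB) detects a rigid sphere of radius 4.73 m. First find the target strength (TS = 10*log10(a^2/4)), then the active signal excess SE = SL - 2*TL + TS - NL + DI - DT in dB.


Step 1: TS = 10*log10(4.73^2/4) = 7.48 dB
Step 2: SE = SL - 2*TL + TS - NL + DI - DT = 205 - 2*74 + (7.48) - 65 + 13 - 9 = 3.48

3.48 dB


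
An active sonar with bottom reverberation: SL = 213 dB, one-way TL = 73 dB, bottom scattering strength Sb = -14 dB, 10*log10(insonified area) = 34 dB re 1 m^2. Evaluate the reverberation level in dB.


RL = SL - 2*TL + Sb + 10*log10(A) = 213 - 2*73 + (-14) + 34 = 87

87 dB


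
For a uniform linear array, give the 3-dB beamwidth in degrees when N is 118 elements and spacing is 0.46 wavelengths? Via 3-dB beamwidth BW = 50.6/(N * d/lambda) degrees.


BW = 50.6 / (118 * 0.46) = 50.6 / 54.28 = 0.93

0.93 deg


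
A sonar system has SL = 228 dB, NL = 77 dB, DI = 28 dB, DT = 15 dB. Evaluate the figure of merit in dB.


164 dB


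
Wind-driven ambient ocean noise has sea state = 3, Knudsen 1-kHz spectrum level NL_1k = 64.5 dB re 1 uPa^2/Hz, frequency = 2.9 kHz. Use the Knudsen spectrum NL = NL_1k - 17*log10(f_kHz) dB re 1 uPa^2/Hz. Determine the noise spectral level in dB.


NL = NL_1k - 17*log10(f_kHz) = 64.5 - 17*log10(2.9) = 64.5 - (7.86) = 56.64

56.64 dB


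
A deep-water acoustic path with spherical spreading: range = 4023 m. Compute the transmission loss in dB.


72.09 dB


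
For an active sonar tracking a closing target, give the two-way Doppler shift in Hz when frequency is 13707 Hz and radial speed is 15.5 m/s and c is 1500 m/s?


fd = 2*f*v/c = 2 * 13707 * 15.5 / 1500 = 283.28

283.28 Hz


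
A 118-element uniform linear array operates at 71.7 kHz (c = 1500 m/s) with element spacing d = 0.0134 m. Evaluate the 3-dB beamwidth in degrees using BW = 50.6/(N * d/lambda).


Step 1: lambda = 1500/71700 = 0.02092 m
Step 2: d/lambda = 0.0134/0.02092 = 0.6405
Step 3: BW = 50.6/(N * d/lambda) = 50.6/(118 * 0.6405) = 0.67

0.67 deg


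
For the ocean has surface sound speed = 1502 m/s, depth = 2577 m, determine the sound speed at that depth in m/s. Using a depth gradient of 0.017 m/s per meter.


c = 1502 + 0.017 * 2577 = 1545.809

1545.809 m/s


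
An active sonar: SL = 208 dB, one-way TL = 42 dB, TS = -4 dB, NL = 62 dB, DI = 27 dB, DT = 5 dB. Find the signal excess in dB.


80 dB


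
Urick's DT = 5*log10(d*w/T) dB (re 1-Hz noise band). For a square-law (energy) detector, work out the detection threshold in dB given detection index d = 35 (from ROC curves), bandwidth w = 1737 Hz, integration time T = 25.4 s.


16.9 dB


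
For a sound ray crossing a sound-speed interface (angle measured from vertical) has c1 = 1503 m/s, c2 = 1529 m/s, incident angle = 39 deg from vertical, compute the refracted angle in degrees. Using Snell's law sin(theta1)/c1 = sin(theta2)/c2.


39.81 deg


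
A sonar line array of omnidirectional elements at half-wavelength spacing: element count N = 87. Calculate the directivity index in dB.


19.4 dB


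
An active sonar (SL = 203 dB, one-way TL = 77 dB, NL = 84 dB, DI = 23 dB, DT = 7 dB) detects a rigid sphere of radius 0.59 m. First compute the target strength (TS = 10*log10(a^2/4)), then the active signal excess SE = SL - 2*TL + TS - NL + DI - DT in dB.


Step 1: TS = 10*log10(0.59^2/4) = -10.6 dB
Step 2: SE = SL - 2*TL + TS - NL + DI - DT = 203 - 2*77 + (-10.6) - 84 + 23 - 7 = -29.6

-29.6 dB


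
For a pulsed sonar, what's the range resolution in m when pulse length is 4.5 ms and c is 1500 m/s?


dR = c*tau/2 = 1500 * 4.5e-3 / 2 = 3.375

3.375 m


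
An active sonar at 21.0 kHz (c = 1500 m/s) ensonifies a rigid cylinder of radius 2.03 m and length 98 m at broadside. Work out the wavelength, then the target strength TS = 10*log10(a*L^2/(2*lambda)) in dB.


Step 1: lambda = c/f = 1500/21000 = 0.07143 m
Step 2: TS = 10*log10(a*L^2/(2*lambda)) = 10*log10(2.03*98^2/(2*0.07143)) = 51.35

51.35 dB


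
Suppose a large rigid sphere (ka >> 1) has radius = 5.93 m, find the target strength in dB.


TS = 10*log10(5.93^2 / 4) = 10*log10(8.791225) = 9.44

9.44 dB


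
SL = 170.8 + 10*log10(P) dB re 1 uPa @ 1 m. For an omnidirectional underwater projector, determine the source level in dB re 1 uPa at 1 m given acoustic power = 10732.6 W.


SL = 170.8 + 10*log10(10732.6) = 170.8 + 40.31 = 211.11

211.11 dB


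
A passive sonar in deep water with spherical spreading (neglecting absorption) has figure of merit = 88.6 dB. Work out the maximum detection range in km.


At max range FOM = TL, so 20*log10(R) = 88.6
R = 10^(88.6/20) = 26915.35 m = 26.92 km

26.92 km


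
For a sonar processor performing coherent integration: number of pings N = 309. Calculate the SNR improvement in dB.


24.9 dB


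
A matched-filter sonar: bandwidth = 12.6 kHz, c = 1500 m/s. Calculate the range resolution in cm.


dR = c/(2*BW) = 1500 / (2 * 12.6e3) = 0.0595 m = 5.95 cm

5.95 cm


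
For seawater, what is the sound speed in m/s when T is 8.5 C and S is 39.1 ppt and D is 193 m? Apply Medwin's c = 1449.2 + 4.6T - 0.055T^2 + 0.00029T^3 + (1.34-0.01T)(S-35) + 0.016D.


c = 1449.2 + 4.6*8.5 - 0.055*8.5^2 + 0.00029*8.5^3 + (1.34 - 0.01*8.5)*(39.1 - 35) + 0.016*193 = 1492.74

1492.74 m/s


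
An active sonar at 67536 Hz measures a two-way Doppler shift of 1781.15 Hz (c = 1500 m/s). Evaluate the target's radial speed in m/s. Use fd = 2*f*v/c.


19.78 m/s


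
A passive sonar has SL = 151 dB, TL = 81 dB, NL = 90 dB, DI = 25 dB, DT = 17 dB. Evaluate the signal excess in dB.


-12 dB


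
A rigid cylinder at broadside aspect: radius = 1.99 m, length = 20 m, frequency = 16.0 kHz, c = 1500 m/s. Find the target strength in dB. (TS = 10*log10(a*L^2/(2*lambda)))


lambda = 1500/16000 = 0.09375 m
TS = 10*log10(1.99*20^2/(2*0.09375)) = 36.28

36.28 dB


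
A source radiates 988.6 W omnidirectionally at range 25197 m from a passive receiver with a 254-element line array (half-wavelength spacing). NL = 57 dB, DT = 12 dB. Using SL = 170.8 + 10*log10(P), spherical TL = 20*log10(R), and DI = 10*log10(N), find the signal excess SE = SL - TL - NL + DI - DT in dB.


67.77 dB


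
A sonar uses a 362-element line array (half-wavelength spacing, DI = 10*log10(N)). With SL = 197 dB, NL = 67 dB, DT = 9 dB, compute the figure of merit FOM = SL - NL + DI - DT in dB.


Step 1: DI = 10*log10(362) = 25.59 dB
Step 2: FOM = SL - NL + DI - DT = 197 - 67 + 25.59 - 9 = 146.59

146.59 dB


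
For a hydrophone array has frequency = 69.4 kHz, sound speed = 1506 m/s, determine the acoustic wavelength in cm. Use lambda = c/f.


2.17 cm


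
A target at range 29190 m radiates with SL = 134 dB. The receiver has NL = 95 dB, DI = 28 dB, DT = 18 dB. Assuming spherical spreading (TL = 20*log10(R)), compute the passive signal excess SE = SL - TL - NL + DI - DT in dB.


Step 1: TL = 20*log10(29190) = 89.3 dB
Step 2: SE = 134 - 89.3 - 95 + 28 - 18 = -40.3

-40.3 dB


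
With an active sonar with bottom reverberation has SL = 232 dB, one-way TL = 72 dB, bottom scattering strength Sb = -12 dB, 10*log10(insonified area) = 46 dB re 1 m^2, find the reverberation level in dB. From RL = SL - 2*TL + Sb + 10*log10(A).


RL = SL - 2*TL + Sb + 10*log10(A) = 232 - 2*72 + (-12) + 46 = 122

122 dB


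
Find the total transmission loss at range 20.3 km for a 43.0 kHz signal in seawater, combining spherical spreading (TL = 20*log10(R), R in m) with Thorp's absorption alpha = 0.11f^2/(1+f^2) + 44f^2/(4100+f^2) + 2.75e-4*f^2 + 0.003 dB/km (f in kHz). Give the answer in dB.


376.38 dB


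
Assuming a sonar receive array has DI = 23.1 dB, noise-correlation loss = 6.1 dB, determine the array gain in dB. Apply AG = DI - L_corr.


AG = DI - L_corr = 23.1 - 6.1 = 17.0

17.0 dB


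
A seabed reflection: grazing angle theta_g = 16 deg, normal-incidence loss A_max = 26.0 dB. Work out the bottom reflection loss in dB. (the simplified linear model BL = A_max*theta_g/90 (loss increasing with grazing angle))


BL = A_max * theta_g / 90 = 26.0 * 16 / 90 = 4.62

4.62 dB


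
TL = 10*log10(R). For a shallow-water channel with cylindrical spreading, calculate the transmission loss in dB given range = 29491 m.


44.7 dB


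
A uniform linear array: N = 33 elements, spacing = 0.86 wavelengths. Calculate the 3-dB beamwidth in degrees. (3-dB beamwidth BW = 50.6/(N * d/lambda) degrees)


BW = 50.6 / (33 * 0.86) = 50.6 / 28.38 = 1.78

1.78 deg


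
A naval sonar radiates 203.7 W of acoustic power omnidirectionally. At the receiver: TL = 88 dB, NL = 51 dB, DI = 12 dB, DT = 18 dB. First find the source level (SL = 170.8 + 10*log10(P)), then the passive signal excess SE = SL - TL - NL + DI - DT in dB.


Step 1: SL = 170.8 + 10*log10(203.7) = 193.89 dB
Step 2: SE = SL - TL - NL + DI - DT = 193.89 - 88 - 51 + 12 - 18 = 48.89

48.89 dB


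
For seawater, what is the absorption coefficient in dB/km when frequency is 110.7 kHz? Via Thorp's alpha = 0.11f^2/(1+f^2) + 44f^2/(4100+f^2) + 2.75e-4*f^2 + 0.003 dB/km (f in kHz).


f^2 = 12254.49
alpha = 0.11*12254.49/(1+12254.49) + 44*12254.49/(4100+12254.49) + 2.75e-4*12254.49 + 0.003 = 36.452

36.452 dB/km


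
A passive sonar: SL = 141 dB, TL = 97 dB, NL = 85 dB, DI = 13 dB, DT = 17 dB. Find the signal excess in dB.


SE = SL - TL - NL + DI - DT = 141 - 97 - 85 + 13 - 17 = -45

-45 dB


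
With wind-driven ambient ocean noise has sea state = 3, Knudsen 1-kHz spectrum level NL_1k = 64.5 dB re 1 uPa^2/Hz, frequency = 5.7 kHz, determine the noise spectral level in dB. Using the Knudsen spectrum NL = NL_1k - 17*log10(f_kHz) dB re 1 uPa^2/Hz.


51.65 dB


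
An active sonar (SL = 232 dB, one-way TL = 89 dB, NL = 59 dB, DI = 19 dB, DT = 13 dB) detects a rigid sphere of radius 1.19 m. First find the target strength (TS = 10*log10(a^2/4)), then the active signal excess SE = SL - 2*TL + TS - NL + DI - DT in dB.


Step 1: TS = 10*log10(1.19^2/4) = -4.51 dB
Step 2: SE = SL - 2*TL + TS - NL + DI - DT = 232 - 2*89 + (-4.51) - 59 + 19 - 13 = -3.51

-3.51 dB


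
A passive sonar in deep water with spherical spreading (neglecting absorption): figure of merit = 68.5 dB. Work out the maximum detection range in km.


At max range FOM = TL, so 20*log10(R) = 68.5
R = 10^(68.5/20) = 2660.73 m = 2.66 km

2.66 km


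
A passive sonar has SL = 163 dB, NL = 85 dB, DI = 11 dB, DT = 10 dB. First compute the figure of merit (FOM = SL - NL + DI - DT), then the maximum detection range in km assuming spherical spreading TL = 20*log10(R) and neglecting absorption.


Step 1: FOM = SL - NL + DI - DT = 163 - 85 + 11 - 10 = 79 dB
Step 2: at max range FOM = TL = 20*log10(R), so R = 10^(79/20) = 8912.51 m = 8.91 km

8.91 km


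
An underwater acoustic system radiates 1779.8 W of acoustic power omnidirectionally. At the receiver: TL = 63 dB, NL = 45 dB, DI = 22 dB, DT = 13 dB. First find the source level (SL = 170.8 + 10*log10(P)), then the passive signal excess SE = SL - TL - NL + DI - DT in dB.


Step 1: SL = 170.8 + 10*log10(1779.8) = 203.3 dB
Step 2: SE = SL - TL - NL + DI - DT = 203.3 - 63 - 45 + 22 - 13 = 104.3

104.3 dB


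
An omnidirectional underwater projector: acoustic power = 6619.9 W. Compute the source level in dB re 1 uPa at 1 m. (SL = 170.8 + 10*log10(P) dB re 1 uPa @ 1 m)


SL = 170.8 + 10*log10(6619.9) = 170.8 + 38.21 = 209.01

209.01 dB


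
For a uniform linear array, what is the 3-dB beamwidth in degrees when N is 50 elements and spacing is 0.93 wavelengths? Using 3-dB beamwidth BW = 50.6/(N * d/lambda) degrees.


1.09 deg


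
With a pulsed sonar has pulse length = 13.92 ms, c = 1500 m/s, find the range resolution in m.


dR = c*tau/2 = 1500 * 13.92e-3 / 2 = 10.44

10.44 m


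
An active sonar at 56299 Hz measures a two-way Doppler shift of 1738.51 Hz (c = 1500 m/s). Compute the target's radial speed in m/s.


23.16 m/s


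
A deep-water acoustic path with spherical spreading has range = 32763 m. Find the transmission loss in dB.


TL = 20*log10(32763) = 90.31

90.31 dB


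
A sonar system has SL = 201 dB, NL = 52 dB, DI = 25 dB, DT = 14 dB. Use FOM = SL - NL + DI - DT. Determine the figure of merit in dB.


FOM = SL - NL + DI - DT = 201 - 52 + 25 - 14 = 160

160 dB


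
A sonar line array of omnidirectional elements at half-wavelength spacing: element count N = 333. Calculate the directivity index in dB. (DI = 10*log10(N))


DI = 10*log10(333) = 25.22

25.22 dB


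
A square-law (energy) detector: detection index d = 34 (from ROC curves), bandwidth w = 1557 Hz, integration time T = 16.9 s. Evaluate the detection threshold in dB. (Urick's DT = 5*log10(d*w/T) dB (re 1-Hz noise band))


17.48 dB


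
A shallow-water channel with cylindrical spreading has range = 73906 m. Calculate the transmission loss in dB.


TL = 10*log10(73906) = 48.69

48.69 dB


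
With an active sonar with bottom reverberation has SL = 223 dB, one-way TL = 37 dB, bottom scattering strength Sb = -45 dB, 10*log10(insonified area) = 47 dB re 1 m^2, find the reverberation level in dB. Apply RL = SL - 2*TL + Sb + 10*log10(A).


151 dB


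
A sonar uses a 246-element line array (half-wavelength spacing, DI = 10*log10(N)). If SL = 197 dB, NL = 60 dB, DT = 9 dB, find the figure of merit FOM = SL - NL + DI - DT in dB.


Step 1: DI = 10*log10(246) = 23.91 dB
Step 2: FOM = SL - NL + DI - DT = 197 - 60 + 23.91 - 9 = 151.91

151.91 dB


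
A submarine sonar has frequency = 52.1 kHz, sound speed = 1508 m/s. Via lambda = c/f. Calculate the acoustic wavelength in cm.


lambda = c/f = 1508 / 52100 = 0.0289 m = 2.89 cm

2.89 cm


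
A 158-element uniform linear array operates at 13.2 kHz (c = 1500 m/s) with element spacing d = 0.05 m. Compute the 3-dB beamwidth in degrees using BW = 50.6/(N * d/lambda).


0.73 deg


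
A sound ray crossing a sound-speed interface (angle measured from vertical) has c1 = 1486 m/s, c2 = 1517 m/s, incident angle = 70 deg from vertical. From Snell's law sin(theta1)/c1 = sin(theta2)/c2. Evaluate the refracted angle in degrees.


73.6 deg


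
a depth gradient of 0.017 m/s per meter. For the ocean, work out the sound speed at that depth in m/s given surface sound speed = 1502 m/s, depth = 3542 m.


c = 1502 + 0.017 * 3542 = 1562.214

1562.214 m/s


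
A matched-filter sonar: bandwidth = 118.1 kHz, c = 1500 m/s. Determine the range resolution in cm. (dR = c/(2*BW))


0.64 cm


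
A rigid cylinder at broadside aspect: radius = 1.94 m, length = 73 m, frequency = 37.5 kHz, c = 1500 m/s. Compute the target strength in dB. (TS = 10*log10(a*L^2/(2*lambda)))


lambda = 1500/37500 = 0.04 m
TS = 10*log10(1.94*73^2/(2*0.04)) = 51.11

51.11 dB


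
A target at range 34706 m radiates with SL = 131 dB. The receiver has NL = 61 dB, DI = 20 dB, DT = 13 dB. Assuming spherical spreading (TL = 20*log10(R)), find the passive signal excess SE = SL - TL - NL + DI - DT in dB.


Step 1: TL = 20*log10(34706) = 90.81 dB
Step 2: SE = 131 - 90.81 - 61 + 20 - 13 = -13.81

-13.81 dB


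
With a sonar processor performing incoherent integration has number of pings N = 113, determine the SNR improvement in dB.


Gain = 5*log10(113) = 10.27

10.27 dB


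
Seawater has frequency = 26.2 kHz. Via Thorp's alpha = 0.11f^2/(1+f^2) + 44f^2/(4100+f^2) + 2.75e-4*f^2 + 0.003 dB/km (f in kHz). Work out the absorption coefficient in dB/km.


6.612 dB/km


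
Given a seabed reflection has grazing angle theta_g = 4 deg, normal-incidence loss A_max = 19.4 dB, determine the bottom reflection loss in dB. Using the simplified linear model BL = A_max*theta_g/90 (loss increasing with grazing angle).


0.86 dB


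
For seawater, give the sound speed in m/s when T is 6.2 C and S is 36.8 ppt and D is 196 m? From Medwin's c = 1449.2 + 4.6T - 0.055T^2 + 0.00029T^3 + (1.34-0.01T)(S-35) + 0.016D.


c = 1449.2 + 4.6*6.2 - 0.055*6.2^2 + 0.00029*6.2^3 + (1.34 - 0.01*6.2)*(36.8 - 35) + 0.016*196 = 1481.11

1481.11 m/s


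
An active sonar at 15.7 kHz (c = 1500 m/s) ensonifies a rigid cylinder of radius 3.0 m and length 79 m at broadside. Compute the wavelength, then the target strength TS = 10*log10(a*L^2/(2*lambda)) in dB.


Step 1: lambda = c/f = 1500/15700 = 0.09554 m
Step 2: TS = 10*log10(a*L^2/(2*lambda)) = 10*log10(3.0*79^2/(2*0.09554)) = 49.91

49.91 dB


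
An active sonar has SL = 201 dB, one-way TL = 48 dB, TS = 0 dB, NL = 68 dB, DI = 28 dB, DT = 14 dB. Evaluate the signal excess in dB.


SE = SL - 2*TL + TS - NL + DI - DT = 201 - 2*48 + (0) - 68 + 28 - 14 = 51

51 dB


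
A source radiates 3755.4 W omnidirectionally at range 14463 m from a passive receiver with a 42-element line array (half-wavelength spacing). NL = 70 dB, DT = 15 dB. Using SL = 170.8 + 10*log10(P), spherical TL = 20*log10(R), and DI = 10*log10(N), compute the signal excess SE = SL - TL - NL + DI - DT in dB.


Step 1: SL = 170.8 + 10*log10(3755.4) = 206.55 dB
Step 2: TL = 20*log10(14463) = 83.21 dB
Step 3: DI = 10*log10(42) = 16.23 dB
Step 4: SE = SL - TL - NL + DI - DT = 206.55 - 83.21 - 70 + 16.23 - 15 = 54.57

54.57 dB


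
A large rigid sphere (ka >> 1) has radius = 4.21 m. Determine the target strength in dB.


6.47 dB


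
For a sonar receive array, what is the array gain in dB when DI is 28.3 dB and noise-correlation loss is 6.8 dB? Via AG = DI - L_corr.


AG = DI - L_corr = 28.3 - 6.8 = 21.5

21.5 dB


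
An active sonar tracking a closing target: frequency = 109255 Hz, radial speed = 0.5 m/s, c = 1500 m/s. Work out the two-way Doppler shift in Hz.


fd = 2*f*v/c = 2 * 109255 * 0.5 / 1500 = 72.84

72.84 Hz


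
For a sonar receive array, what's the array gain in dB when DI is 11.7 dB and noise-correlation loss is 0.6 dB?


AG = DI - L_corr = 11.7 - 0.6 = 11.1

11.1 dB


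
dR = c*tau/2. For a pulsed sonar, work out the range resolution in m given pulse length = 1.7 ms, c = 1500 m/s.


dR = c*tau/2 = 1500 * 1.7e-3 / 2 = 1.275

1.275 m


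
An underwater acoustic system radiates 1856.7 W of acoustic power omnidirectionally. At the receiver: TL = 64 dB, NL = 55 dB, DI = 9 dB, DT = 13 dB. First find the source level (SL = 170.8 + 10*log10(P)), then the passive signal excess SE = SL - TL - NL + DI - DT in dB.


Step 1: SL = 170.8 + 10*log10(1856.7) = 203.49 dB
Step 2: SE = SL - TL - NL + DI - DT = 203.49 - 64 - 55 + 9 - 13 = 80.49

80.49 dB


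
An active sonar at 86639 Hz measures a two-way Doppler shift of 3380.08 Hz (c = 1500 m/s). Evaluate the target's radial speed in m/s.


From fd = 2*f*v/c, v = c*fd/(2*f) = 1500 * 3380.08 / (2*86639) = 29.26

29.26 m/s


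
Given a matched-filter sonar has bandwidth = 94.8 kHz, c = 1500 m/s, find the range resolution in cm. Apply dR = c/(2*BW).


0.79 cm


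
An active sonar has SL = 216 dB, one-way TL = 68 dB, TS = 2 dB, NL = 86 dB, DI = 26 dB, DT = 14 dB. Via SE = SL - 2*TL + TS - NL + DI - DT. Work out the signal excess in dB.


SE = SL - 2*TL + TS - NL + DI - DT = 216 - 2*68 + (2) - 86 + 26 - 14 = 8

8 dB


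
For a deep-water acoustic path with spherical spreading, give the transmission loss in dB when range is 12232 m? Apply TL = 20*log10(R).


TL = 20*log10(12232) = 81.75

81.75 dB


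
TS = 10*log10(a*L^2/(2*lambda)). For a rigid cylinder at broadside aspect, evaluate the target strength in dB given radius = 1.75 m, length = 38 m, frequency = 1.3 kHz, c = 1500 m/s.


lambda = 1500/1300 = 1.15385 m
TS = 10*log10(1.75*38^2/(2*1.15385)) = 30.39

30.39 dB


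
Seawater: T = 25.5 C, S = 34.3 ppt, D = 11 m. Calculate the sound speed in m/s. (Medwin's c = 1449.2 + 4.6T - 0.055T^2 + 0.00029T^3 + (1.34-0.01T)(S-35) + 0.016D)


1534.96 m/s


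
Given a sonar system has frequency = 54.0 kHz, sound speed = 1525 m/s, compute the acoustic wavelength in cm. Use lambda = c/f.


lambda = c/f = 1525 / 54000 = 0.0282 m = 2.82 cm

2.82 cm


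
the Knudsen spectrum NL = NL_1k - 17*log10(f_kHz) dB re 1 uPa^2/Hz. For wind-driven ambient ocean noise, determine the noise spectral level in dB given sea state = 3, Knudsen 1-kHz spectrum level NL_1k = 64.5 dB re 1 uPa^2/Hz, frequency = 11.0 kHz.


NL = NL_1k - 17*log10(f_kHz) = 64.5 - 17*log10(11.0) = 64.5 - (17.7) = 46.8

46.8 dB


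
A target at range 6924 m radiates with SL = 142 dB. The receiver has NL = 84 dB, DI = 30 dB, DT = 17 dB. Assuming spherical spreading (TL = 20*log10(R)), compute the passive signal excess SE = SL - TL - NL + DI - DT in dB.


Step 1: TL = 20*log10(6924) = 76.81 dB
Step 2: SE = 142 - 76.81 - 84 + 30 - 17 = -5.81

-5.81 dB


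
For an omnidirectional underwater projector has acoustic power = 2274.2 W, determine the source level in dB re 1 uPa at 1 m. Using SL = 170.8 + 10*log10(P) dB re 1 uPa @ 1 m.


SL = 170.8 + 10*log10(2274.2) = 170.8 + 33.57 = 204.37

204.37 dB


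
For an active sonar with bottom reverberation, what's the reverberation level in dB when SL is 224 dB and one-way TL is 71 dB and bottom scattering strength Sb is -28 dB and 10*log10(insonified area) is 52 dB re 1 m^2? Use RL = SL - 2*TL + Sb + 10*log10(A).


RL = SL - 2*TL + Sb + 10*log10(A) = 224 - 2*71 + (-28) + 52 = 106

106 dB


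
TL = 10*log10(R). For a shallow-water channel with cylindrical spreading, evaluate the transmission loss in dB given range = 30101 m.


TL = 10*log10(30101) = 44.79

44.79 dB


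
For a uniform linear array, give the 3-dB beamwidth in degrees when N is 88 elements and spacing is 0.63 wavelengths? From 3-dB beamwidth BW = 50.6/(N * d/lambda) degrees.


0.91 deg


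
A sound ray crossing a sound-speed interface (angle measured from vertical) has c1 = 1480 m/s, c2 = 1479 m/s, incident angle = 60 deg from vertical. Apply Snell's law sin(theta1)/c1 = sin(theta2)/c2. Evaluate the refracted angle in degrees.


sin(theta2) = (c2/c1)*sin(theta1) = (1479/1480)*sin(60 deg) = 0.86544
theta2 = arcsin(0.86544) = 59.93

59.93 deg


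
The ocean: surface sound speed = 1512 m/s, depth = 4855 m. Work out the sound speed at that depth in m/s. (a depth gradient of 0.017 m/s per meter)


c = 1512 + 0.017 * 4855 = 1594.535

1594.535 m/s


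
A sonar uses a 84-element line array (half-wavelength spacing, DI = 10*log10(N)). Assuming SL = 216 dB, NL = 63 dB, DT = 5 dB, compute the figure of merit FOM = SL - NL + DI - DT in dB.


Step 1: DI = 10*log10(84) = 19.24 dB
Step 2: FOM = SL - NL + DI - DT = 216 - 63 + 19.24 - 5 = 167.24

167.24 dB


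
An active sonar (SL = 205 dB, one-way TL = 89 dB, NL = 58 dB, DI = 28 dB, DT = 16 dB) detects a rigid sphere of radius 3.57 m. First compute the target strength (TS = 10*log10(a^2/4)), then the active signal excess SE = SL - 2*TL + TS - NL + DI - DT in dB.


Step 1: TS = 10*log10(3.57^2/4) = 5.03 dB
Step 2: SE = SL - 2*TL + TS - NL + DI - DT = 205 - 2*89 + (5.03) - 58 + 28 - 16 = -13.97

-13.97 dB


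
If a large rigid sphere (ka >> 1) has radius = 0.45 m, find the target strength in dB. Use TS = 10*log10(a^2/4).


-12.96 dB


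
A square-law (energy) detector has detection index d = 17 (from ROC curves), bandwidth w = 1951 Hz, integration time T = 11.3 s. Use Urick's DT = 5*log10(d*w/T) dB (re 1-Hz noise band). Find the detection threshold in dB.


DT = 5*log10(d*w/T) = 5*log10(17 * 1951 / 11.3) = 5*log10(2935.13) = 17.34

17.34 dB


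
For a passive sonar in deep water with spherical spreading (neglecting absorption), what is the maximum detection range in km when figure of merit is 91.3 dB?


36.73 km


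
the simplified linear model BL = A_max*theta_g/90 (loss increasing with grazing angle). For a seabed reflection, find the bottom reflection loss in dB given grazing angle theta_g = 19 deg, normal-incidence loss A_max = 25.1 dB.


5.3 dB


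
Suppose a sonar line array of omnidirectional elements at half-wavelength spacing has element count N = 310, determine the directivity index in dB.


DI = 10*log10(310) = 24.91

24.91 dB


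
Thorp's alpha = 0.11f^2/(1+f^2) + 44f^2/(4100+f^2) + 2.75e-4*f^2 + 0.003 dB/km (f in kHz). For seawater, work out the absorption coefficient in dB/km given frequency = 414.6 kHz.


f^2 = 171893.16
alpha = 0.11*171893.16/(1+171893.16) + 44*171893.16/(4100+171893.16) + 2.75e-4*171893.16 + 0.003 = 90.359

90.359 dB/km


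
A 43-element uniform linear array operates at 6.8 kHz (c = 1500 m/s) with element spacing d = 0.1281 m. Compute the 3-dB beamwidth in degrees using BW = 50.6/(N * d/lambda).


Step 1: lambda = 1500/6800 = 0.22059 m
Step 2: d/lambda = 0.1281/0.22059 = 0.5807
Step 3: BW = 50.6/(N * d/lambda) = 50.6/(43 * 0.5807) = 2.03

2.03 deg


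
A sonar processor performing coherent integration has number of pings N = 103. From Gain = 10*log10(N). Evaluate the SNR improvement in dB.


20.13 dB


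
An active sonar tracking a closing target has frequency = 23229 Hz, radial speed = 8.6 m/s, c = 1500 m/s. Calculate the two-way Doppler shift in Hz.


fd = 2*f*v/c = 2 * 23229 * 8.6 / 1500 = 266.36

266.36 Hz


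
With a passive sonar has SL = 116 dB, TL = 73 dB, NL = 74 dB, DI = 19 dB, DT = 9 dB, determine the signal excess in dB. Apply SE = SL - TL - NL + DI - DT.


SE = SL - TL - NL + DI - DT = 116 - 73 - 74 + 19 - 9 = -21

-21 dB


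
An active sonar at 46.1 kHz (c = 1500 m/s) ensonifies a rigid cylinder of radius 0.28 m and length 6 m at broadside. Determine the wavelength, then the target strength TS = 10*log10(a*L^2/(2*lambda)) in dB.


Step 1: lambda = c/f = 1500/46100 = 0.03254 m
Step 2: TS = 10*log10(a*L^2/(2*lambda)) = 10*log10(0.28*6^2/(2*0.03254)) = 21.9

21.9 dB


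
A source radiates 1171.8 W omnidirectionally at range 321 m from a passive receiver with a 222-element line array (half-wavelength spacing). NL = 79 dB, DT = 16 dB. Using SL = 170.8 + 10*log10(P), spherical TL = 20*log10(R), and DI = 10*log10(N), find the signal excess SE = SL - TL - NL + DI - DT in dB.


79.82 dB


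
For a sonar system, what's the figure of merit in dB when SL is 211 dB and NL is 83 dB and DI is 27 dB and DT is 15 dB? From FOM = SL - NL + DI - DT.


FOM = SL - NL + DI - DT = 211 - 83 + 27 - 15 = 140

140 dB


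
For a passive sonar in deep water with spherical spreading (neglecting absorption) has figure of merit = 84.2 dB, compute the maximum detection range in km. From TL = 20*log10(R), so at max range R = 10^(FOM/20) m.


At max range FOM = TL, so 20*log10(R) = 84.2
R = 10^(84.2/20) = 16218.1 m = 16.22 km

16.22 km


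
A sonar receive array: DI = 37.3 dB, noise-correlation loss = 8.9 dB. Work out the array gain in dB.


28.4 dB


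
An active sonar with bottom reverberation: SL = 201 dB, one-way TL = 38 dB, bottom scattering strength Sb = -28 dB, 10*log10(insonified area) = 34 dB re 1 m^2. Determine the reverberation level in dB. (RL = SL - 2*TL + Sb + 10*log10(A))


131 dB


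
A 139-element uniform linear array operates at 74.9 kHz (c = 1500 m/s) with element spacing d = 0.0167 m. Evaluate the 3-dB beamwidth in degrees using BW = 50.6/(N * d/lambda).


Step 1: lambda = 1500/74900 = 0.02003 m
Step 2: d/lambda = 0.0167/0.02003 = 0.8337
Step 3: BW = 50.6/(N * d/lambda) = 50.6/(139 * 0.8337) = 0.44

0.44 deg


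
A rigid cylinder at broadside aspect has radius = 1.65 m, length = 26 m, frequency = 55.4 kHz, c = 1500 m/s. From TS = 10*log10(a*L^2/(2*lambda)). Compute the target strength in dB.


lambda = 1500/55400 = 0.02708 m
TS = 10*log10(1.65*26^2/(2*0.02708)) = 43.14

43.14 dB


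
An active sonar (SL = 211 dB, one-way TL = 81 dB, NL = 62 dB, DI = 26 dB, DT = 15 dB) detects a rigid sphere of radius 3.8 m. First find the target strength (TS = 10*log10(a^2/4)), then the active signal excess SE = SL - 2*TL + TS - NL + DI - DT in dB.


Step 1: TS = 10*log10(3.8^2/4) = 5.58 dB
Step 2: SE = SL - 2*TL + TS - NL + DI - DT = 211 - 2*81 + (5.58) - 62 + 26 - 15 = 3.58

3.58 dB


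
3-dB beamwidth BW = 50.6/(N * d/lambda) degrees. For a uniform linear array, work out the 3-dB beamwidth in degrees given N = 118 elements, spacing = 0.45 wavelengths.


0.95 deg


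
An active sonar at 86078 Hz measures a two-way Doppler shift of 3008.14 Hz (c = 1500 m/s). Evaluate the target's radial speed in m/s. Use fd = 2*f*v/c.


From fd = 2*f*v/c, v = c*fd/(2*f) = 1500 * 3008.14 / (2*86078) = 26.21

26.21 m/s
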